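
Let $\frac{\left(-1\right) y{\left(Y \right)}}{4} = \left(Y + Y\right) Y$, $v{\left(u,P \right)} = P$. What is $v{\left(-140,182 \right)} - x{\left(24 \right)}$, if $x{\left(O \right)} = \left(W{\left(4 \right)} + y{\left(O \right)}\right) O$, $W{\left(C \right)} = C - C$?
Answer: $110774$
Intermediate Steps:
$W{\left(C \right)} = 0$
$y{\left(Y \right)} = - 8 Y^{2}$ ($y{\left(Y \right)} = - 4 \left(Y + Y\right) Y = - 4 \cdot 2 Y Y = - 4 \cdot 2 Y^{2} = - 8 Y^{2}$)
$x{\left(O \right)} = - 8 O^{3}$ ($x{\left(O \right)} = \left(0 - 8 O^{2}\right) O = - 8 O^{2} O = - 8 O^{3}$)
$v{\left(-140,182 \right)} - x{\left(24 \right)} = 182 - - 8 \cdot 24^{3} = 182 - \left(-8\right) 13824 = 182 - -110592 = 182 + 110592 = 110774$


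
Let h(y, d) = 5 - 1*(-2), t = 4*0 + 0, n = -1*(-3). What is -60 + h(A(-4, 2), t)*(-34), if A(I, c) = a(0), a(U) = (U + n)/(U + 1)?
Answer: -298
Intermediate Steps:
n = 3
a(U) = (3 + U)/(1 + U) (a(U) = (U + 3)/(U + 1) = (3 + U)/(1 + U))
t = 0 (t = 0 + 0 = 0)
A(I, c) = 3 (A(I, c) = (3 + 0)/(1 + 0) = 3/1 = 1*3 = 3)
h(y, d) = 7 (h(y, d) = 5 + 2 = 7)
-60 + h(A(-4, 2), t)*(-34) = -60 + 7*(-34) = -60 - 238 = -298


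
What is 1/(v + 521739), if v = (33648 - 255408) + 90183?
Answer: 1/390162 ≈ 2.5630e-6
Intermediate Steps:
v = -131577 (v = -221760 + 90183 = -131577)
1/(v + 521739) = 1/(-131577 + 521739) = 1/390162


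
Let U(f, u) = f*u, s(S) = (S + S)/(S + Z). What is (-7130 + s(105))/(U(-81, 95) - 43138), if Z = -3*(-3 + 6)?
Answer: 114045/813328 ≈ 0.14022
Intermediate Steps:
Z = -9 (Z = -3*3 = -9)
s(S) = 2*S/(-9 + S) (s(S) = (S + S)/(S - 9) = (2*S)/(-9 + S) = 2*S/(-9 + S))
(-7130 + s(105))/(U(-81, 95) - 43138) = (-7130 + 2*105/(-9 + 105))/(-81*95 - 43138) = (-7130 + 2*105/96)/(-7695 - 43138) = (-7130 + 2*105*(1/96))/(-50833) = (-7130 + 35/16)*(-1/50833) = -114045/16*(-1/50833) = 114045/813328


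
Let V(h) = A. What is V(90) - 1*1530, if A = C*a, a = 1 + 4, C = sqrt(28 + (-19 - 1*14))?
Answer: -1530 + 5*I*sqrt(5) ≈ -1530.0 + 11.18*I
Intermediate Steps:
C = I*sqrt(5) (C = sqrt(28 + (-19 - 14)) = sqrt(28 - 33) = sqrt(-5) = I*sqrt(5) ≈ 2.2361*I)
a = 5
A = 5*I*sqrt(5) (A = (I*sqrt(5))*5 = 5*I*sqrt(5) ≈ 11.18*I)
V(h) = 5*I*sqrt(5)
V(90) - 1*1530 = 5*I*sqrt(5) - 1*1530 = 5*I*sqrt(5) - 1530 = -1530 + 5*I*sqrt(5)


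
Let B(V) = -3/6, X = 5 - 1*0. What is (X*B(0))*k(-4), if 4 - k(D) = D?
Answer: -20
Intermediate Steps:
k(D) = 4 - D
X = 5 (X = 5 + 0 = 5)
B(V) = -1/2 (B(V) = -3*1/6 = -1/2)
(X*B(0))*k(-4) = (5*(-1/2))*(4 - 1*(-4)) = -5*(4 + 4)/2 = -5/2*8 = -20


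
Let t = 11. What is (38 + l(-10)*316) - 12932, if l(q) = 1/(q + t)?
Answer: -12578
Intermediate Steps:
l(q) = 1/(11 + q) (l(q) = 1/(q + 11) = 1/(11 + q))
(38 + l(-10)*316) - 12932 = (38 + 316/(11 - 10)) - 12932 = (38 + 316/1) - 12932 = (38 + 1*316) - 12932 = (38 + 316) - 12932 = 354 - 12932 = -12578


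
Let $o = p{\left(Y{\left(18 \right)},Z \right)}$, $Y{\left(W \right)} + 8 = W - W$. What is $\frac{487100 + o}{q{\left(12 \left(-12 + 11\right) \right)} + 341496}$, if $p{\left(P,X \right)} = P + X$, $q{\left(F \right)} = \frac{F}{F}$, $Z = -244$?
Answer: $\frac{486848}{341497} \approx 1.4256$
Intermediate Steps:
$Y{\left(W \right)} = -8$ ($Y{\left(W \right)} = -8 + \left(W - W\right) = -8 + 0 = -8$)
$q{\left(F \right)} = 1$
$o = -252$ ($o = -8 - 244 = -252$)
$\frac{487100 + o}{q{\left(12 \left(-12 + 11\right) \right)} + 341496} = \frac{487100 - 252}{1 + 341496} = \frac{486848}{341497}$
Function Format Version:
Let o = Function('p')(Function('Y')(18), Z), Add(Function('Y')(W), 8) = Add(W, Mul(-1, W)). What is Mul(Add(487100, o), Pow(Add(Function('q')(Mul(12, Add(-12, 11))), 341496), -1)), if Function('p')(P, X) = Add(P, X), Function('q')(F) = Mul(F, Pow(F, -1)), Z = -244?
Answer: Rational(486848, 341497) ≈ 1.4256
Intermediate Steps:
Function('Y')(W) = -8 (Function('Y')(W) = Add(-8, Add(W, Mul(-1, W))) = Add(-8, 0) = -8)
Function('q')(F) = 1
o = -252 (o = Add(-8, -244) = -252)
Mul(Add(487100, o), Pow(Add(Function('q')(Mul(12, Add(-12, 11))), 341496), -1)) = Mul(Add(487100, -252), Pow(Add(1, 341496), -1)) = Mul(486848, Pow(341497, -1)) = Mul(486848, Rational(1, 341497)) = Rational(486848, 341497)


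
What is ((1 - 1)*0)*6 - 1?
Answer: -1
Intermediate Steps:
((1 - 1)*0)*6 - 1 = (0*0)*6 - 1 = 0*6 - 1 = 0 - 1 = -1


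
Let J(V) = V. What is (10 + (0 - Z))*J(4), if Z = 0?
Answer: 40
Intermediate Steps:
(10 + (0 - Z))*J(4) = (10 + (0 - 1*0))*4 = (10 + (0 + 0))*4 = (10 + 0)*4 = 10*4 = 40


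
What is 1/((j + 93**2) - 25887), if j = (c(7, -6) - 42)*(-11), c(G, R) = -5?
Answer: -1/16721 ≈ -5.9805e-5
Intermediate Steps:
j = 517 (j = (-5 - 42)*(-11) = -47*(-11) = 517)
1/((j + 93**2) - 25887) = 1/((517 + 93**2) - 25887) = 1/((517 + 8649) - 25887) = 1/(9166 - 25887) = 1/(-16721) = -1/16721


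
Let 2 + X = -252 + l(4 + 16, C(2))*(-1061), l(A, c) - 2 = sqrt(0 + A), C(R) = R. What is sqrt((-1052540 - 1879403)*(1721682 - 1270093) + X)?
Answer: sqrt(-1324033209803 - 2122*sqrt(5)) ≈ 1.1507e+6*I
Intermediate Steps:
l(A, c) = 2 + sqrt(A) (l(A, c) = 2 + sqrt(0 + A) = 2 + sqrt(A))
X = -2376 - 2122*sqrt(5) (X = -2 + (-252 + (2 + sqrt(4 + 16))*(-1061)) = -2 + (-252 + (2 + sqrt(20))*(-1061)) = -2 + (-252 + (2 + 2*sqrt(5))*(-1061)) = -2 + (-252 + (-2122 - 2122*sqrt(5))) = -2 + (-2374 - 2122*sqrt(5)) = -2376 - 2122*sqrt(5) ≈ -7120.9)
sqrt((-1052540 - 1879403)*(1721682 - 1270093) + X) = sqrt((-1052540 - 1879403)*(1721682 - 1270093) + (-2376 - 2122*sqrt(5))) = sqrt(-2931943*451589 + (-2376 - 2122*sqrt(5))) = sqrt(-1324033207427 + (-2376 - 2122*sqrt(5))) = sqrt(-1324033209803 - 2122*sqrt(5))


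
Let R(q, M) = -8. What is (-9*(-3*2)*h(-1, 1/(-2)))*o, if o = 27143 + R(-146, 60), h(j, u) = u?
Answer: -732645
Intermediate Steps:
o = 27135 (o = 27143 - 8 = 27135)
(-9*(-3*2)*h(-1, 1/(-2)))*o = -9*(-3*2)*1/(-2)*27135 = -(-54)*1*(-1/2)*27135 = -(-54)*(-1)/2*27135 = -9*3*27135 = -27*27135 = -732645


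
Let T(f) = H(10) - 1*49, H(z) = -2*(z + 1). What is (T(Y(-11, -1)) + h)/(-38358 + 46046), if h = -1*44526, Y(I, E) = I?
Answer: -44597/7688 ≈ -5.8009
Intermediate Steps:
H(z) = -2 - 2*z (H(z) = -2*(1 + z) = -2 - 2*z)
T(f) = -71 (T(f) = (-2 - 2*10) - 1*49 = (-2 - 20) - 49 = -22 - 49 = -71)
h = -44526
(T(Y(-11, -1)) + h)/(-38358 + 46046) = (-71 - 44526)/(-38358 + 46046) = -44597/7688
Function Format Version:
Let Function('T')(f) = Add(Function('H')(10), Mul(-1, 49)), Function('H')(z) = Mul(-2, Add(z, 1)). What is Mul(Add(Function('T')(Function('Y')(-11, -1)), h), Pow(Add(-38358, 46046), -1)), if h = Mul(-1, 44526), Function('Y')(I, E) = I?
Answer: Rational(-44597, 7688) ≈ -5.8009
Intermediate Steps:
Function('H')(z) = Add(-2, Mul(-2, z)) (Function('H')(z) = Mul(-2, Add(1, z)) = Add(-2, Mul(-2, z)))
Function('T')(f) = -71 (Function('T')(f) = Add(Add(-2, Mul(-2, 10)), Mul(-1, 49)) = Add(Add(-2, -20), -49) = Add(-22, -49) = -71)
h = -44526
Mul(Add(Function('T')(Function('Y')(-11, -1)), h), Pow(Add(-38358, 46046), -1)) = Mul(Add(-71, -44526), Pow(Add(-38358, 46046), -1)) = Mul(-44597, Pow(7688, -1)) = Mul(-44597, Rational(1, 7688)) = Rational(-44597, 7688)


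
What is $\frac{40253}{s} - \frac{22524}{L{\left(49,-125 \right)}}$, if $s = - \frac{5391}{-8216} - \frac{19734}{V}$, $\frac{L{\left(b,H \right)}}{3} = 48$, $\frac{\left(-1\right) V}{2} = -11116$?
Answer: $- \frac{3679575282779}{21140916} \approx -1.7405 \cdot 10^{5}$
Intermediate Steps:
$V = 22232$ ($V = \left(-2\right) \left(-11116\right) = 22232$)
$L{\left(b,H \right)} = 144$ ($L{\left(b,H \right)} = 3 \cdot 48 = 144$)
$s = - \frac{5285229}{22832264}$ ($s = - \frac{5391}{-8216} - \frac{19734}{22232} = \left(-5391\right) \left(- \frac{1}{8216}\right) - \frac{9867}{11116} = \frac{5391}{8216} - \frac{9867}{11116} = - \frac{5285229}{22832264} \approx -0.23148$)
$\frac{40253}{s} - \frac{22524}{L{\left(49,-125 \right)}} = \frac{40253}{- \frac{5285229}{22832264}} - \frac{22524}{144} = 40253 \left(- \frac{22832264}{5285229}\right) - \frac{1877}{12} = - \frac{919067122792}{5285229} - \frac{1877}{12} = - \frac{3679575282779}{21140916}$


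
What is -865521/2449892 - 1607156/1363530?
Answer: -2558761238141/1670250619380 ≈ -1.5320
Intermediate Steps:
-865521/2449892 - 1607156/1363530 = -865521*1/2449892 - 1607156*1/1363530 = -865521/2449892 - 803578/681765 = -2558761238141/1670250619380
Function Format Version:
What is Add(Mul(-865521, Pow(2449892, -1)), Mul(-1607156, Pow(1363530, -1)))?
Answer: Rational(-2558761238141, 1670250619380) ≈ -1.5320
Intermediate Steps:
Add(Mul(-865521, Pow(2449892, -1)), Mul(-1607156, Pow(1363530, -1))) = Add(Mul(-865521, Rational(1, 2449892)), Mul(-1607156, Rational(1, 1363530))) = Add(Rational(-865521, 2449892), Rational(-803578, 681765)) = Rational(-2558761238141, 1670250619380)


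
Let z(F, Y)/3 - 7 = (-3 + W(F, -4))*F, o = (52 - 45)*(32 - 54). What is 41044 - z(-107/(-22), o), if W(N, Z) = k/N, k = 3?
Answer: 903271/22 ≈ 41058.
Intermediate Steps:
W(N, Z) = 3/N
o = -154 (o = 7*(-22) = -154)
z(F, Y) = 21 + 3*F*(-3 + 3/F) (z(F, Y) = 21 + 3*((-3 + 3/F)*F) = 21 + 3*(F*(-3 + 3/F)) = 21 + 3*F*(-3 + 3/F))
41044 - z(-107/(-22), o) = 41044 - (30 - (-963)/(-22)) = 41044 - (30 - (-963)*(-1)/22) = 41044 - (30 - 9*107/22) = 41044 - (30 - 963/22) = 41044 - 1*(-303/22) = 41044 + 303/22 = 903271/22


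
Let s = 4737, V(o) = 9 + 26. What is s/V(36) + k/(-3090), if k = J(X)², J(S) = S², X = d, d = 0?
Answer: 4737/35 ≈ 135.34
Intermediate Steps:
V(o) = 35
X = 0
k = 0 (k = (0²)² = 0² = 0)
s/V(36) + k/(-3090) = 4737/35 + 0/(-3090) = 4737*(1/35) + 0*(-1/3090) = 4737/35 + 0 = 4737/35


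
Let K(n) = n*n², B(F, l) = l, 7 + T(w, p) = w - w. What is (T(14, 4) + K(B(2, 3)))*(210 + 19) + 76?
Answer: 4656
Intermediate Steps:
T(w, p) = -7 (T(w, p) = -7 + (w - w) = -7 + 0 = -7)
K(n) = n³
(T(14, 4) + K(B(2, 3)))*(210 + 19) + 76 = (-7 + 3³)*(210 + 19) + 76 = (-7 + 27)*229 + 76 = 20*229 + 76 = 4580 + 76 = 4656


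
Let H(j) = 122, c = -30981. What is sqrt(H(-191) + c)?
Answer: I*sqrt(30859) ≈ 175.67*I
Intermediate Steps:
sqrt(H(-191) + c) = sqrt(122 - 30981) = sqrt(-30859) = I*sqrt(30859)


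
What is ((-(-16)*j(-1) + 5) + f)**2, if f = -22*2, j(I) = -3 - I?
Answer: 5041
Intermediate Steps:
f = -44
((-(-16)*j(-1) + 5) + f)**2 = ((-(-16)*(-3 - 1*(-1)) + 5) - 44)**2 = ((-(-16)*(-3 + 1) + 5) - 44)**2 = ((-(-16)*(-2) + 5) - 44)**2 = ((-4*8 + 5) - 44)**2 = ((-32 + 5) - 44)**2 = (-27 - 44)**2 = (-71)**2 = 5041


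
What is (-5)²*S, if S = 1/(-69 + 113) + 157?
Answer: 172725/44 ≈ 3925.6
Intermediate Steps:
S = 6909/44 (S = 1/44 + 157 = 6909/44 ≈ 157.02)
(-5)²*S = (-5)²*(6909/44) = 25*(6909/44) = 172725/44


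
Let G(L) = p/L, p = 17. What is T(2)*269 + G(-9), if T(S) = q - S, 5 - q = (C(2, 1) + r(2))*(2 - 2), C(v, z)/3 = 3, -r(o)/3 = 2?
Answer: 7246/9 ≈ 805.11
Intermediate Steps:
r(o) = -6 (r(o) = -3*2 = -6)
C(v, z) = 9 (C(v, z) = 3*3 = 9)
q = 5 (q = 5 - (9 - 6)*(2 - 2) = 5 - 3*0 = 5 - 1*0 = 5 + 0 = 5)
G(L) = 17/L
T(S) = 5 - S
T(2)*269 + G(-9) = (5 - 1*2)*269 + 17/(-9) = (5 - 2)*269 + 17*(-1/9) = 3*269 - 17/9 = 807 - 17/9 = 7246/9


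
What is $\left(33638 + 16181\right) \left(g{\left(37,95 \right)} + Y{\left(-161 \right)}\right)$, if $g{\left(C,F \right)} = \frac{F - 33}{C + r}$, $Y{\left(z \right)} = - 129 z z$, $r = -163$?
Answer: $- \frac{1499267205766}{9} \approx -1.6659 \cdot 10^{11}$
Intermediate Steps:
$Y{\left(z \right)} = - 129 z^{2}$
$g{\left(C,F \right)} = \frac{-33 + F}{-163 + C}$ ($g{\left(C,F \right)} = \frac{F - 33}{C - 163} = \frac{-33 + F}{-163 + C}$)
$\left(33638 + 16181\right) \left(g{\left(37,95 \right)} + Y{\left(-161 \right)}\right) = \left(33638 + 16181\right) \left(\frac{-33 + 95}{-163 + 37} - 129 \left(-161\right)^{2}\right) = 49819 \left(\frac{1}{-126} \cdot 62 - 3343809\right) = 49819 \left(\left(- \frac{1}{126}\right) 62 - 3343809\right) = 49819 \left(- \frac{31}{63} - 3343809\right) = 49819 \left(- \frac{210659998}{63}\right) = - \frac{1499267205766}{9}$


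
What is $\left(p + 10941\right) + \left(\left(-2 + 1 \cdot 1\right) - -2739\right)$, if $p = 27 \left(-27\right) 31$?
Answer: $-8920$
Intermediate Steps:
$p = -22599$ ($p = \left(-729\right) 31 = -22599$)
$\left(p + 10941\right) + \left(\left(-2 + 1 \cdot 1\right) - -2739\right) = \left(-22599 + 10941\right) + \left(\left(-2 + 1 \cdot 1\right) - -2739\right) = -11658 + \left(\left(-2 + 1\right) + 2739\right) = -11658 + \left(-1 + 2739\right) = -11658 + 2738 = -8920$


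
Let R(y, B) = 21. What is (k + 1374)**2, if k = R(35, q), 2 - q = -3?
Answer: 1946025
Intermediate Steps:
q = 5 (q = 2 - 1*(-3) = 2 + 3 = 5)
k = 21
(k + 1374)**2 = (21 + 1374)**2 = 1395**2 = 1946025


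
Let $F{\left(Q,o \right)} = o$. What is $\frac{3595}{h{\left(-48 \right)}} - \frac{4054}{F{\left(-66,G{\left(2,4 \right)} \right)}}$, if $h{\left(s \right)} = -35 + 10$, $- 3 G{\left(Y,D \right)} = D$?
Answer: $\frac{28967}{10} \approx 2896.7$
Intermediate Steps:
$G{\left(Y,D \right)} = - \frac{D}{3}$
$h{\left(s \right)} = -25$
$\frac{3595}{h{\left(-48 \right)}} - \frac{4054}{F{\left(-66,G{\left(2,4 \right)} \right)}} = \frac{3595}{-25} - \frac{4054}{\left(- \frac{1}{3}\right) 4} = 3595 \left(- \frac{1}{25}\right) - \frac{4054}{- \frac{4}{3}} = - \frac{719}{5} - - \frac{6081}{2} = - \frac{719}{5} + \frac{6081}{2} = \frac{28967}{10}$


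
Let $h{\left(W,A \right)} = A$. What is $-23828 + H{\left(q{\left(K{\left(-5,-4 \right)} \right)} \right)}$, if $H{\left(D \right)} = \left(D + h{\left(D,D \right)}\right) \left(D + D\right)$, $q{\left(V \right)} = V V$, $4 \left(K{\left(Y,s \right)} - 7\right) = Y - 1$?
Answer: $- \frac{80671}{4} \approx -20168.0$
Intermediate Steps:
$K{\left(Y,s \right)} = \frac{27}{4} + \frac{Y}{4}$ ($K{\left(Y,s \right)} = 7 + \frac{Y - 1}{4} = 7 + \frac{-1 + Y}{4} = 7 + \left(- \frac{1}{4} + \frac{Y}{4}\right) = \frac{27}{4} + \frac{Y}{4}$)
$q{\left(V \right)} = V^{2}$
$H{\left(D \right)} = 4 D^{2}$ ($H{\left(D \right)} = \left(D + D\right) \left(D + D\right) = 2 D 2 D = 4 D^{2}$)
$-23828 + H{\left(q{\left(K{\left(-5,-4 \right)} \right)} \right)} = -23828 + 4 \left(\left(\frac{27}{4} + \frac{1}{4} \left(-5\right)\right)^{2}\right)^{2} = -23828 + 4 \left(\left(\frac{27}{4} - \frac{5}{4}\right)^{2}\right)^{2} = -23828 + 4 \left(\left(\frac{11}{2}\right)^{2}\right)^{2} = -23828 + 4 \left(\frac{121}{4}\right)^{2} = -23828 + 4 \cdot \frac{14641}{16} = -23828 + \frac{14641}{4} = - \frac{80671}{4}$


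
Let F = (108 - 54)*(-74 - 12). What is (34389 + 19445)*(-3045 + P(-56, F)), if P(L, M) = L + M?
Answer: -416944330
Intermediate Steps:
F = -4644 (F = 54*(-86) = -4644)
(34389 + 19445)*(-3045 + P(-56, F)) = (34389 + 19445)*(-3045 + (-56 - 4644)) = 53834*(-3045 - 4700) = 53834*(-7745) = -416944330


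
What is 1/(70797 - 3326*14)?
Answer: 1/24233 ≈ 4.1266e-5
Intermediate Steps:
1/(70797 - 3326*14) = 1/(70797 - 46564) = 1/24233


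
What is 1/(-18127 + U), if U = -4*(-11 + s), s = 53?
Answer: -1/18295 ≈ -5.4660e-5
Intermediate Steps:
U = -168 (U = -4*(-11 + 53) = -4*42 = -168)
1/(-18127 + U) = 1/(-18127 - 168) = 1/(-18295) = -1/18295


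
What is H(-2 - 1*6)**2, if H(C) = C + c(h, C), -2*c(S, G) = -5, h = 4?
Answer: 121/4 ≈ 30.250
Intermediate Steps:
c(S, G) = 5/2 (c(S, G) = -1/2*(-5) = 5/2)
H(C) = 5/2 + C (H(C) = C + 5/2 = 5/2 + C)
H(-2 - 1*6)**2 = (5/2 + (-2 - 1*6))**2 = (5/2 + (-2 - 6))**2 = (5/2 - 8)**2 = (-11/2)**2 = 121/4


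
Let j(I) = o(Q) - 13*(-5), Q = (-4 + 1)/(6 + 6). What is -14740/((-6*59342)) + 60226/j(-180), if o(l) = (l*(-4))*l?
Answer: 21444542167/23054367 ≈ 930.17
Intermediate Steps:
Q = -¼ (Q = -3/12 = -3*1/12 = -¼ ≈ -0.25000)
o(l) = -4*l² (o(l) = (-4*l)*l = -4*l²)
j(I) = 259/4 (j(I) = -4*(-¼)² - 13*(-5) = -4*1/16 + 65 = -¼ + 65 = 259/4)
-14740/((-6*59342)) + 60226/j(-180) = -14740/((-6*59342)) + 60226/(259/4) = -14740/(-356052) + 60226*(4/259) = -14740*(-1/356052) + 240904/259 = 3685/89013 + 240904/259 = 21444542167/23054367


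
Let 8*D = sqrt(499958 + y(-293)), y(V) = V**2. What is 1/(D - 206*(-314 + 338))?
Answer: -105472/521258299 - 8*sqrt(585807)/1563774897 ≈ -0.00020626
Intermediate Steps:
D = sqrt(585807)/8 (D = sqrt(499958 + (-293)**2)/8 = sqrt(499958 + 85849)/8 = sqrt(585807)/8 ≈ 95.672)
1/(D - 206*(-314 + 338)) = 1/(sqrt(585807)/8 - 206*(-314 + 338)) = 1/(sqrt(585807)/8 - 206*24) = 1/(sqrt(585807)/8 - 4944) = 1/(-4944 + sqrt(585807)/8)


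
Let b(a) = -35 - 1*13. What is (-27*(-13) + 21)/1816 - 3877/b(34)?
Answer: 882311/10896 ≈ 80.976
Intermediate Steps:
b(a) = -48 (b(a) = -35 - 13 = -48)
(-27*(-13) + 21)/1816 - 3877/b(34) = (-27*(-13) + 21)/1816 - 3877/(-48) = (351 + 21)*(1/1816) - 3877*(-1/48) = 372*(1/1816) + 3877/48 = 93/454 + 3877/48 = 882311/10896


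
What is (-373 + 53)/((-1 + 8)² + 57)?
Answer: -160/53 ≈ -3.0189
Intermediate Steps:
(-373 + 53)/((-1 + 8)² + 57) = -320/(7² + 57) = -320/(49 + 57) = -320/106 = -320*1/106 = -160/53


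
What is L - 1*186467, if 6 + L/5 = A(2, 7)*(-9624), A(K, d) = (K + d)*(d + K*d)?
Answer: -9281177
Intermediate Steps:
L = -9094710 (L = -30 + 5*((7*(2 + 7 + 2**2 + 2*7))*(-9624)) = -30 + 5*((7*(2 + 7 + 4 + 14))*(-9624)) = -30 + 5*((7*27)*(-9624)) = -30 + 5*(189*(-9624)) = -30 + 5*(-1818936) = -30 - 9094680 = -9094710)
L - 1*186467 = -9094710 - 1*186467 = -9094710 - 186467 = -9281177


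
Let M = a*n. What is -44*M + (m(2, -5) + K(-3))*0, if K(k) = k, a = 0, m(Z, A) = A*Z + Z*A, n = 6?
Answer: 0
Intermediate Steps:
m(Z, A) = 2*A*Z (m(Z, A) = A*Z + A*Z = 2*A*Z)
M = 0 (M = 0*6 = 0)
-44*M + (m(2, -5) + K(-3))*0 = -44*0 + (2*(-5)*2 - 3)*0 = 0 + (-20 - 3)*0 = 0 - 23*0 = 0 + 0 = 0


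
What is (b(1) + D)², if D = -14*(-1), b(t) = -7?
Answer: 49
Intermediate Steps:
D = 14
(b(1) + D)² = (-7 + 14)² = 7² = 49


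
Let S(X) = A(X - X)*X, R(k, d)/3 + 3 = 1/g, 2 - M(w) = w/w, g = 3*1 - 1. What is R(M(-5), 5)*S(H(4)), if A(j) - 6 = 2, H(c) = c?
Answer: -240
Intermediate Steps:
g = 2 (g = 3 - 1 = 2)
A(j) = 8 (A(j) = 6 + 2 = 8)
M(w) = 1 (M(w) = 2 - w/w = 2 - 1*1 = 2 - 1 = 1)
R(k, d) = -15/2 (R(k, d) = -9 + 3/2 = -15/2)
S(X) = 8*X
R(M(-5), 5)*S(H(4)) = -60*4 = -15/2*32 = -240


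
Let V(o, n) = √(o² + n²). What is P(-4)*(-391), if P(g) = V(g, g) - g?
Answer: -1564 - 1564*√2 ≈ -3775.8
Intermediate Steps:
V(o, n) = √(n² + o²)
P(g) = -g + √2*√(g²) (P(g) = √(g² + g²) - g = √(2*g²) - g = √2*√(g²) - g = -g + √2*√(g²))
P(-4)*(-391) = (-1*(-4) + √2*√((-4)²))*(-391) = (4 + √2*√16)*(-391) = (4 + √2*4)*(-391) = (4 + 4*√2)*(-391) = -1564 - 1564*√2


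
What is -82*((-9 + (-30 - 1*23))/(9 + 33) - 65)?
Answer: 114472/21 ≈ 5451.0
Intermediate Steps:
-82*((-9 + (-30 - 1*23))/(9 + 33) - 65) = -82*((-9 + (-30 - 23))/42 - 65) = -82*((-9 - 53)*(1/42) - 65) = -82*(-62*1/42 - 65) = -82*(-31/21 - 65) = -82*(-1396/21) = 114472/21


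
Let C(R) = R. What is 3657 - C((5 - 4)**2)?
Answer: 3656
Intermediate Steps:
3657 - C((5 - 4)**2) = 3657 - (5 - 4)**2 = 3657 - 1*1**2 = 3657 - 1*1 = 3657 - 1 = 3656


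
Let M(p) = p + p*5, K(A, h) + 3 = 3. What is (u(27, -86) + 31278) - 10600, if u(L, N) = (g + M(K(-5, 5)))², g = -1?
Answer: 20679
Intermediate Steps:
K(A, h) = 0 (K(A, h) = -3 + 3 = 0)
M(p) = 6*p (M(p) = p + 5*p = 6*p)
u(L, N) = 1 (u(L, N) = (-1 + 6*0)² = (-1 + 0)² = (-1)² = 1)
(u(27, -86) + 31278) - 10600 = (1 + 31278) - 10600 = 31279 - 10600 = 20679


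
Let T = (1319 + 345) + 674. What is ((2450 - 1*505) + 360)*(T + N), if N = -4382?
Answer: -4711420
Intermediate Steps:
T = 2338 (T = 1664 + 674 = 2338)
((2450 - 1*505) + 360)*(T + N) = ((2450 - 1*505) + 360)*(2338 - 4382) = ((2450 - 505) + 360)*(-2044) = (1945 + 360)*(-2044) = 2305*(-2044) = -4711420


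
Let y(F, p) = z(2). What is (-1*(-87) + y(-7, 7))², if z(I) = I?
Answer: 7921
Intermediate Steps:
y(F, p) = 2
(-1*(-87) + y(-7, 7))² = (-1*(-87) + 2)² = (87 + 2)² = 89² = 7921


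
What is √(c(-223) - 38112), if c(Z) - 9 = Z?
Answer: I*√38326 ≈ 195.77*I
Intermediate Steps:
c(Z) = 9 + Z
√(c(-223) - 38112) = √((9 - 223) - 38112) = √(-214 - 38112) = √(-38326) = I*√38326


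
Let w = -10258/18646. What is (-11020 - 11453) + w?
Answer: -209520908/9323 ≈ -22474.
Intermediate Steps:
w = -5129/9323 (w = -10258*1/18646 = -5129/9323 ≈ -0.55015)
(-11020 - 11453) + w = (-11020 - 11453) - 5129/9323 = -22473 - 5129/9323 = -209520908/9323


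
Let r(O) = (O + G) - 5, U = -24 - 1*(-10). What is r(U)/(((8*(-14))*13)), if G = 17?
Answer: 1/728 ≈ 0.0013736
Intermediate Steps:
U = -14 (U = -24 + 10 = -14)
r(O) = 12 + O (r(O) = (O + 17) - 5 = (17 + O) - 5 = 12 + O)
r(U)/(((8*(-14))*13)) = (12 - 14)/(((8*(-14))*13)) = -2/((-112*13)) = -2/(-1456) = -2*(-1/1456) = 1/728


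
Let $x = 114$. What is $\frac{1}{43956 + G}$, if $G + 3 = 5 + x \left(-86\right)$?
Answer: $\frac{1}{34154} \approx 2.9279 \cdot 10^{-5}$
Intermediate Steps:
$G = -9802$ ($G = -3 + \left(5 + 114 \left(-86\right)\right) = -3 + \left(5 - 9804\right) = -3 - 9799 = -9802$)
$\frac{1}{43956 + G} = \frac{1}{43956 - 9802} = \frac{1}{34154}$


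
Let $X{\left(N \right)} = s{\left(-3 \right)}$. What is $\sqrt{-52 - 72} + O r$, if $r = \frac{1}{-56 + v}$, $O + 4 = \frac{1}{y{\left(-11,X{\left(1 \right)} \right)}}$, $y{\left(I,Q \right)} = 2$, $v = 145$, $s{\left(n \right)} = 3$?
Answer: $- \frac{7}{178} + 2 i \sqrt{31} \approx -0.039326 + 11.136 i$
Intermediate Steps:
$X{\left(N \right)} = 3$
$O = - \frac{7}{2}$ ($O = -4 + \frac{1}{2} = - \frac{7}{2} \approx -3.5$)
$r = \frac{1}{89}$ ($r = \frac{1}{-56 + 145} = \frac{1}{89} \approx 0.011236$)
$\sqrt{-52 - 72} + O r = \sqrt{-52 - 72} - \frac{7}{178} = \sqrt{-124} - \frac{7}{178} = 2 i \sqrt{31} - \frac{7}{178} = - \frac{7}{178} + 2 i \sqrt{31}$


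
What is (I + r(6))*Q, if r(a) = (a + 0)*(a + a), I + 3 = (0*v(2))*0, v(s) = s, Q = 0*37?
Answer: 0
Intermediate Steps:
Q = 0
I = -3 (I = -3 + (0*2)*0 = -3 + 0*0 = -3 + 0 = -3)
r(a) = 2*a² (r(a) = a*(2*a) = 2*a²)
(I + r(6))*Q = (-3 + 2*6²)*0 = (-3 + 2*36)*0 = (-3 + 72)*0 = 69*0 = 0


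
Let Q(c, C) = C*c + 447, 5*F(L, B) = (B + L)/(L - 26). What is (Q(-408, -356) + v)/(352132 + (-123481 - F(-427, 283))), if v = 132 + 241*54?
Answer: 13324995/19181273 ≈ 0.69469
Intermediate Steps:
F(L, B) = (B + L)/(5*(-26 + L)) (F(L, B) = ((B + L)/(L - 26))/5 = ((B + L)/(-26 + L))/5 = (B + L)/(5*(-26 + L)))
v = 13146 (v = 132 + 13014 = 13146)
Q(c, C) = 447 + C*c
(Q(-408, -356) + v)/(352132 + (-123481 - F(-427, 283))) = ((447 - 356*(-408)) + 13146)/(352132 + (-123481 - (283 - 427)/(5*(-26 - 427)))) = ((447 + 145248) + 13146)/(352132 + (-123481 - (-144)/(5*(-453)))) = (145695 + 13146)/(352132 + (-123481 - (-1)*(-144)/(5*453))) = 158841/(352132 + (-123481 - 1*48/755)) = 158841/(352132 + (-123481 - 48/755)) = 158841/(352132 - 93228203/755) = 158841/(172631457/755) = 158841*(755/172631457) = 13324995/19181273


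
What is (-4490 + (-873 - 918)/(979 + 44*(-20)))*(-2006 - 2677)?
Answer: 232225287/11 ≈ 2.1111e+7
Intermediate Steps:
(-4490 + (-873 - 918)/(979 + 44*(-20)))*(-2006 - 2677) = (-4490 - 1791/(979 - 880))*(-4683) = (-4490 - 1791/99)*(-4683) = (-4490 - 1791*1/99)*(-4683) = (-4490 - 199/11)*(-4683) = -49589/11*(-4683) = 232225287/11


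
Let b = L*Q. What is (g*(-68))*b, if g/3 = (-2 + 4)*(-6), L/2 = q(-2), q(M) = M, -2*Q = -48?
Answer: -235008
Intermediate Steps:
Q = 24 (Q = -½*(-48) = 24)
L = -4 (L = 2*(-2) = -4)
b = -96 (b = -4*24 = -96)
g = -36 (g = 3*((-2 + 4)*(-6)) = 3*(2*(-6)) = 3*(-12) = -36)
(g*(-68))*b = -36*(-68)*(-96) = 2448*(-96) = -235008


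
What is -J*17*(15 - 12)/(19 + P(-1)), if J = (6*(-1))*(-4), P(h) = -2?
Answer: -72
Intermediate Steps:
J = 24 (J = -6*(-4) = 24)
-J*17*(15 - 12)/(19 + P(-1)) = -24*17*(15 - 12)/(19 - 2) = -408*3/17 = -1*72 = -72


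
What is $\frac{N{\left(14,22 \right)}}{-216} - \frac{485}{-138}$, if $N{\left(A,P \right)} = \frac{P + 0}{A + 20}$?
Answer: $\frac{296567}{84456} \approx 3.5115$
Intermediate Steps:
$N{\left(A,P \right)} = \frac{P}{20 + A}$
$\frac{N{\left(14,22 \right)}}{-216} - \frac{485}{-138} = \frac{22 \frac{1}{20 + 14}}{-216} - \frac{485}{-138} = \frac{22}{34} \left(- \frac{1}{216}\right) - - \frac{485}{138} = 22 \cdot \frac{1}{34} \left(- \frac{1}{216}\right) + \frac{485}{138} = \frac{11}{17} \left(- \frac{1}{216}\right) + \frac{485}{138} = - \frac{11}{3672} + \frac{485}{138} = \frac{296567}{84456}$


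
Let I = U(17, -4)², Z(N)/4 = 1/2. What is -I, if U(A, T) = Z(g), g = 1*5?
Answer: -4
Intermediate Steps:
g = 5
Z(N) = 2 (Z(N) = 4/2 = 4*(½) = 2)
U(A, T) = 2
I = 4 (I = 2² = 4)
-I = -1*4 = -4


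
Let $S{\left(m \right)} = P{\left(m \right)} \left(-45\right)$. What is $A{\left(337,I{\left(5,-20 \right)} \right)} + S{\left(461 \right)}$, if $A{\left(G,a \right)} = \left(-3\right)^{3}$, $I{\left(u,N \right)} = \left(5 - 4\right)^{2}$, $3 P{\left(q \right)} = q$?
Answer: $-6942$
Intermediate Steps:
$P{\left(q \right)} = \frac{q}{3}$
$I{\left(u,N \right)} = 1$ ($I{\left(u,N \right)} = 1^{2} = 1$)
$A{\left(G,a \right)} = -27$
$S{\left(m \right)} = - 15 m$ ($S{\left(m \right)} = \frac{m}{3} \left(-45\right) = - 15 m$)
$A{\left(337,I{\left(5,-20 \right)} \right)} + S{\left(461 \right)} = -27 - 6915 = -6942$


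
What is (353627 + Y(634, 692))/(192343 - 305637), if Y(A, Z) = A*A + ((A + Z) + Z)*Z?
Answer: -2152039/113294 ≈ -18.995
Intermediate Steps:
Y(A, Z) = A² + Z*(A + 2*Z) (Y(A, Z) = A² + (A + 2*Z)*Z = A² + Z*(A + 2*Z))
(353627 + Y(634, 692))/(192343 - 305637) = (353627 + (634² + 2*692² + 634*692))/(192343 - 305637) = (353627 + (401956 + 2*478864 + 438728))/(-113294) = (353627 + (401956 + 957728 + 438728))*(-1/113294) = (353627 + 1798412)*(-1/113294) = 2152039*(-1/113294) = -2152039/113294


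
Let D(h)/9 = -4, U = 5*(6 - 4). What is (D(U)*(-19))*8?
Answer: 5472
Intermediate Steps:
U = 10 (U = 5*2 = 10)
D(h) = -36 (D(h) = 9*(-4) = -36)
(D(U)*(-19))*8 = -36*(-19)*8 = 684*8 = 5472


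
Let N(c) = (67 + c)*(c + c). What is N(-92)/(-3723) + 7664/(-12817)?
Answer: -87491272/47717691 ≈ -1.8335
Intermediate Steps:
N(c) = 2*c*(67 + c) (N(c) = (67 + c)*(2*c) = 2*c*(67 + c))
N(-92)/(-3723) + 7664/(-12817) = (2*(-92)*(67 - 92))/(-3723) + 7664/(-12817) = (2*(-92)*(-25))*(-1/3723) + 7664*(-1/12817) = 4600*(-1/3723) - 7664/12817 = -4600/3723 - 7664/12817 = -87491272/47717691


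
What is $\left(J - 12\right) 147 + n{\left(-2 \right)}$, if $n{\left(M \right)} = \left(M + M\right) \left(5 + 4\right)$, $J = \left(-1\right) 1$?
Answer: $-1947$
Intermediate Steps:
$J = -1$
$n{\left(M \right)} = 18 M$ ($n{\left(M \right)} = 2 M 9 = 18 M$)
$\left(J - 12\right) 147 + n{\left(-2 \right)} = \left(-1 - 12\right) 147 + 18 \left(-2\right) = \left(-1 - 12\right) 147 - 36 = \left(-13\right) 147 - 36 = -1911 - 36 = -1947$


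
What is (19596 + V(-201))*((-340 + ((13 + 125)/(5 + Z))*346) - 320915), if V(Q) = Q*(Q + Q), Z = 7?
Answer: -31853875848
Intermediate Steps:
V(Q) = 2*Q² (V(Q) = Q*(2*Q) = 2*Q²)
(19596 + V(-201))*((-340 + ((13 + 125)/(5 + Z))*346) - 320915) = (19596 + 2*(-201)²)*((-340 + ((13 + 125)/(5 + 7))*346) - 320915) = (19596 + 2*40401)*((-340 + (138/12)*346) - 320915) = (19596 + 80802)*((-340 + (138*(1/12))*346) - 320915) = 100398*((-340 + (23/2)*346) - 320915) = 100398*((-340 + 3979) - 320915) = 100398*(3639 - 320915) = 100398*(-317276) = -31853875848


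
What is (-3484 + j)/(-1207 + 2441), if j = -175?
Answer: -3659/1234 ≈ -2.9652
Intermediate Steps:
(-3484 + j)/(-1207 + 2441) = (-3484 - 175)/(-1207 + 2441) = -3659/1234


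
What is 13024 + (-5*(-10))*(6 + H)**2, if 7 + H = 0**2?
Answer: 13074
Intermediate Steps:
H = -7 (H = -7 + 0**2 = -7 + 0 = -7)
13024 + (-5*(-10))*(6 + H)**2 = 13024 + (-5*(-10))*(6 - 7)**2 = 13024 + 50*(-1)**2 = 13024 + 50*1 = 13024 + 50 = 13074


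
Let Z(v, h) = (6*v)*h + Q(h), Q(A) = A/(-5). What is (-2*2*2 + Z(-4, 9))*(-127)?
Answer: 143383/5 ≈ 28677.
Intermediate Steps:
Q(A) = -A/5 (Q(A) = A*(-⅕) = -A/5)
Z(v, h) = -h/5 + 6*h*v (Z(v, h) = (6*v)*h - h/5 = 6*h*v - h/5 = -h/5 + 6*h*v)
(-2*2*2 + Z(-4, 9))*(-127) = (-2*2*2 + (⅕)*9*(-1 + 30*(-4)))*(-127) = (-4*2 + (⅕)*9*(-1 - 120))*(-127) = (-8 + (⅕)*9*(-121))*(-127) = (-8 - 1089/5)*(-127) = -1129/5*(-127) = 143383/5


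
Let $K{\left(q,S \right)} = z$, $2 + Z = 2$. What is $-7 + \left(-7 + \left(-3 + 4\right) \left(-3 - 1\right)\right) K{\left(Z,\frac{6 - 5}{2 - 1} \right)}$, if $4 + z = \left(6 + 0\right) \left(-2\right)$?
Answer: $169$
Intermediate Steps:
$Z = 0$ ($Z = -2 + 2 = 0$)
$z = -16$ ($z = -4 + \left(6 + 0\right) \left(-2\right) = -4 + 6 \left(-2\right) = -4 - 12 = -16$)
$K{\left(q,S \right)} = -16$
$-7 + \left(-7 + \left(-3 + 4\right) \left(-3 - 1\right)\right) K{\left(Z,\frac{6 - 5}{2 - 1} \right)} = -7 + \left(-7 + \left(-3 + 4\right) \left(-3 - 1\right)\right) \left(-16\right) = -7 + \left(-7 + 1 \left(-4\right)\right) \left(-16\right) = -7 + \left(-7 - 4\right) \left(-16\right) = -7 - -176 = -7 + 176 = 169$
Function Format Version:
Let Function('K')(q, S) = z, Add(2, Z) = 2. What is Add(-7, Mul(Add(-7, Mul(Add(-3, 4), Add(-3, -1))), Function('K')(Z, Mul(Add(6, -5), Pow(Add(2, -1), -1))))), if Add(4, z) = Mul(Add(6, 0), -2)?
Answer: 169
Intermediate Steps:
Z = 0 (Z = Add(-2, 2) = 0)
z = -16 (z = Add(-4, Mul(Add(6, 0), -2)) = Add(-4, Mul(6, -2)) = Add(-4, -12) = -16)
Function('K')(q, S) = -16
Add(-7, Mul(Add(-7, Mul(Add(-3, 4), Add(-3, -1))), Function('K')(Z, Mul(Add(6, -5), Pow(Add(2, -1), -1))))) = Add(-7, Mul(Add(-7, Mul(Add(-3, 4), Add(-3, -1))), -16)) = Add(-7, Mul(Add(-7, Mul(1, -4)), -16)) = Add(-7, Mul(Add(-7, -4), -16)) = Add(-7, Mul(-11, -16)) = Add(-7, 176) = 169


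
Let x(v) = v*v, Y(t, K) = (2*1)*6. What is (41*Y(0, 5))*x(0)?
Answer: 0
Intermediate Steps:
Y(t, K) = 12 (Y(t, K) = 2*6 = 12)
x(v) = v²
(41*Y(0, 5))*x(0) = (41*12)*0² = 492*0 = 0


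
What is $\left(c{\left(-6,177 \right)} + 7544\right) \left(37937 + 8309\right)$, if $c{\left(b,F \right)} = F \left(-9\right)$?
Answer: $275209946$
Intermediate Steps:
$c{\left(b,F \right)} = - 9 F$
$\left(c{\left(-6,177 \right)} + 7544\right) \left(37937 + 8309\right) = \left(\left(-9\right) 177 + 7544\right) \left(37937 + 8309\right) = \left(-1593 + 7544\right) 46246 = 5951 \cdot 46246 = 275209946$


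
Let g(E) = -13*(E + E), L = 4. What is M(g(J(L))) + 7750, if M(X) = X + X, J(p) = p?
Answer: 7542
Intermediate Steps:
g(E) = -26*E
M(X) = 2*X
M(g(J(L))) + 7750 = 2*(-26*4) + 7750 = 2*(-104) + 7750 = -208 + 7750 = 7542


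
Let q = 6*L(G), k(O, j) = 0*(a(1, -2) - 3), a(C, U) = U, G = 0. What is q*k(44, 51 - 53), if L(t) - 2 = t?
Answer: 0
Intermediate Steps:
L(t) = 2 + t
k(O, j) = 0 (k(O, j) = 0*(-2 - 3) = 0*(-5) = 0)
q = 12 (q = 6*(2 + 0) = 6*2 = 12)
q*k(44, 51 - 53) = 12*0 = 0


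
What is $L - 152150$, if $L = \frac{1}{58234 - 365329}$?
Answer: $- \frac{46724504251}{307095} \approx -1.5215 \cdot 10^{5}$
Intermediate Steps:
$L = - \frac{1}{307095}$ ($L = \frac{1}{-307095} = - \frac{1}{307095} \approx -3.2563 \cdot 10^{-6}$)
$L - 152150 = - \frac{1}{307095} - 152150 = - \frac{46724504251}{307095}$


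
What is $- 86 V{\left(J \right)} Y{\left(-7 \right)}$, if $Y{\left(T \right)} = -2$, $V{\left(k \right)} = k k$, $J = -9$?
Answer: $13932$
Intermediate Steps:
$V{\left(k \right)} = k^{2}$
$- 86 V{\left(J \right)} Y{\left(-7 \right)} = - 86 \left(-9\right)^{2} \left(-2\right) = \left(-86\right) 81 \left(-2\right) = \left(-6966\right) \left(-2\right) = 13932$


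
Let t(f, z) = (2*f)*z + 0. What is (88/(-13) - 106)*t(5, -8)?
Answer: 117280/13 ≈ 9021.5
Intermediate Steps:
t(f, z) = 2*f*z (t(f, z) = 2*f*z + 0 = 2*f*z)
(88/(-13) - 106)*t(5, -8) = (88/(-13) - 106)*(2*5*(-8)) = (88*(-1/13) - 106)*(-80) = (-88/13 - 106)*(-80) = -1466/13*(-80) = 117280/13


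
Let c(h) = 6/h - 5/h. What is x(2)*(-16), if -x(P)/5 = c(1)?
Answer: 80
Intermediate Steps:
c(h) = 1/h
x(P) = -5 (x(P) = -5/1 = -5*1 = -5)
x(2)*(-16) = -5*(-16) = 80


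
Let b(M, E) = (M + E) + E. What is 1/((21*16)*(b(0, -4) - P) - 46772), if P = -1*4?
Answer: -1/48116 ≈ -2.0783e-5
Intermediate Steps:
P = -4
b(M, E) = M + 2*E (b(M, E) = (E + M) + E = M + 2*E)
1/((21*16)*(b(0, -4) - P) - 46772) = 1/((21*16)*((0 + 2*(-4)) - 1*(-4)) - 46772) = 1/(336*((0 - 8) + 4) - 46772) = 1/(336*(-8 + 4) - 46772) = 1/(336*(-4) - 46772) = 1/(-1344 - 46772) = 1/(-48116) = -1/48116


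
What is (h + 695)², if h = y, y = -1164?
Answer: 219961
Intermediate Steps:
h = -1164
(h + 695)² = (-1164 + 695)² = (-469)² = 219961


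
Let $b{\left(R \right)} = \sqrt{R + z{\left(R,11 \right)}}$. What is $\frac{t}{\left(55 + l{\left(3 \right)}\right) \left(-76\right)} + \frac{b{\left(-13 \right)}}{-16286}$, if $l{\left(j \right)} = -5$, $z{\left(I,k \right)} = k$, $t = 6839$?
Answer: $- \frac{6839}{3800} - \frac{i \sqrt{2}}{16286} \approx -1.7997 - 8.6836 \cdot 10^{-5} i$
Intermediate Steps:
$b{\left(R \right)} = \sqrt{11 + R}$ ($b{\left(R \right)} = \sqrt{R + 11} = \sqrt{11 + R}$)
$\frac{t}{\left(55 + l{\left(3 \right)}\right) \left(-76\right)} + \frac{b{\left(-13 \right)}}{-16286} = \frac{6839}{\left(55 - 5\right) \left(-76\right)} + \frac{\sqrt{11 - 13}}{-16286} = \frac{6839}{50 \left(-76\right)} + \sqrt{-2} \left(- \frac{1}{16286}\right) = \frac{6839}{-3800} + i \sqrt{2} \left(- \frac{1}{16286}\right) = 6839 \left(- \frac{1}{3800}\right) - \frac{i \sqrt{2}}{16286} = - \frac{6839}{3800} - \frac{i \sqrt{2}}{16286}$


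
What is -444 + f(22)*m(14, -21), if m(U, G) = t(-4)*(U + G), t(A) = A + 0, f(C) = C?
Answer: 172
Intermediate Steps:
t(A) = A
m(U, G) = -4*G - 4*U (m(U, G) = -4*(U + G) = -4*(G + U) = -4*G - 4*U)
-444 + f(22)*m(14, -21) = -444 + 22*(-4*(-21) - 4*14) = -444 + 22*(84 - 56) = -444 + 22*28 = -444 + 616 = 172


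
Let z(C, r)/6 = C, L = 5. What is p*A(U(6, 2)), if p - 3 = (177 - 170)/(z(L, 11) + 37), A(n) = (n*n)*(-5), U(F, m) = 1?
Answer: -1040/67 ≈ -15.522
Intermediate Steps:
z(C, r) = 6*C
A(n) = -5*n² (A(n) = n²*(-5) = -5*n²)
p = 208/67 (p = 3 + (177 - 170)/(6*5 + 37) = 3 + 7/(30 + 37) = 3 + 7/67 = 208/67 ≈ 3.1045)
p*A(U(6, 2)) = 208*(-5*1²)/67 = 208*(-5*1)/67 = (208/67)*(-5) = -1040/67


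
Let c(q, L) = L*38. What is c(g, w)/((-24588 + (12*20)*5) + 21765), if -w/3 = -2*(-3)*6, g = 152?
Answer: 1368/541 ≈ 2.5287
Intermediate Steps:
w = -108 (w = -3*(-2*(-3))*6 = -18*6 = -3*36 = -108)
c(q, L) = 38*L
c(g, w)/((-24588 + (12*20)*5) + 21765) = (38*(-108))/((-24588 + (12*20)*5) + 21765) = -4104/((-24588 + 240*5) + 21765) = -4104/((-24588 + 1200) + 21765) = -4104/(-23388 + 21765) = -4104/(-1623) = -4104*(-1/1623) = 1368/541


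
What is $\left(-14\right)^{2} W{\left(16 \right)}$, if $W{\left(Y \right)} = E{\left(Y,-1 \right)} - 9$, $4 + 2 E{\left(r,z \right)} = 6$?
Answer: $-1568$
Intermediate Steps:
$E{\left(r,z \right)} = 1$ ($E{\left(r,z \right)} = -2 + \frac{1}{2} \cdot 6 = -2 + 3 = 1$)
$W{\left(Y \right)} = -8$ ($W{\left(Y \right)} = 1 - 9 = -8$)
$\left(-14\right)^{2} W{\left(16 \right)} = \left(-14\right)^{2} \left(-8\right) = 196 \left(-8\right) = -1568$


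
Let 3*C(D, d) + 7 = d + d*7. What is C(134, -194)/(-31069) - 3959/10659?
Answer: -39154348/110388157 ≈ -0.35470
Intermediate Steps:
C(D, d) = -7/3 + 8*d/3 (C(D, d) = -7/3 + (d + d*7)/3 = -7/3 + (d + 7*d)/3 = -7/3 + (8*d)/3 = -7/3 + 8*d/3)
C(134, -194)/(-31069) - 3959/10659 = (-7/3 + (8/3)*(-194))/(-31069) - 3959/10659 = (-7/3 - 1552/3)*(-1/31069) - 3959*1/10659 = -1559/3*(-1/31069) - 3959/10659 = 1559/93207 - 3959/10659 = -39154348/110388157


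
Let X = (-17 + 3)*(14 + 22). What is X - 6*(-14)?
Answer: -420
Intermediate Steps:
X = -504 (X = -14*36 = -504)
X - 6*(-14) = -504 - 6*(-14) = -504 + 84 = -420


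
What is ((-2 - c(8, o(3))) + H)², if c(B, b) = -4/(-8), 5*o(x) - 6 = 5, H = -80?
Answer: 27225/4 ≈ 6806.3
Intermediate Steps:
o(x) = 11/5 (o(x) = 6/5 + (⅕)*5 = 6/5 + 1 = 11/5)
c(B, b) = ½ (c(B, b) = -4*(-⅛) = ½)
((-2 - c(8, o(3))) + H)² = ((-2 - 1*½) - 80)² = ((-2 - ½) - 80)² = (-5/2 - 80)² = (-165/2)² = 27225/4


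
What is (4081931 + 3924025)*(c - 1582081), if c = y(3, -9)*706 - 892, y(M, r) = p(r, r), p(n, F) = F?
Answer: -12724082031612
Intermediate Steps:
y(M, r) = r
c = -7246 (c = -9*706 - 892 = -6354 - 892 = -7246)
(4081931 + 3924025)*(c - 1582081) = (4081931 + 3924025)*(-7246 - 1582081) = 8005956*(-1589327) = -12724082031612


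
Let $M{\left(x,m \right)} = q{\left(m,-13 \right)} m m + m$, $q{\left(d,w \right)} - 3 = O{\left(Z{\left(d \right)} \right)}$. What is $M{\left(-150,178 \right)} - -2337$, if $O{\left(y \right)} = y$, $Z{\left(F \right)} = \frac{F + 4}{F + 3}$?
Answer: $\frac{23426115}{181} \approx 1.2943 \cdot 10^{5}$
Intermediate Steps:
$Z{\left(F \right)} = \frac{4 + F}{3 + F}$
$q{\left(d,w \right)} = 3 + \frac{4 + d}{3 + d}$
$M{\left(x,m \right)} = m + \frac{m^{2} \left(13 + 4 m\right)}{3 + m}$ ($M{\left(x,m \right)} = \frac{13 + 4 m}{3 + m} m m + m = \frac{m \left(13 + 4 m\right)}{3 + m} m + m = \frac{m^{2} \left(13 + 4 m\right)}{3 + m} + m = m + \frac{m^{2} \left(13 + 4 m\right)}{3 + m}$)
$M{\left(-150,178 \right)} - -2337 = \frac{178 \left(3 + 178 + 178 \left(13 + 4 \cdot 178\right)\right)}{3 + 178} - -2337 = \frac{178 \left(3 + 178 + 178 \left(13 + 712\right)\right)}{181} + 2337 = 178 \cdot \frac{1}{181} \left(3 + 178 + 178 \cdot 725\right) + 2337 = 178 \cdot \frac{1}{181} \left(3 + 178 + 129050\right) + 2337 = 178 \cdot \frac{1}{181} \cdot 129231 + 2337 = \frac{23003118}{181} + 2337 = \frac{23426115}{181}$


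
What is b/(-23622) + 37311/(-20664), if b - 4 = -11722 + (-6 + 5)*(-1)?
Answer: -35513353/27118056 ≈ -1.3096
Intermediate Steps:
b = -11717 (b = 4 + (-11722 + (-6 + 5)*(-1)) = 4 + (-11722 - 1*(-1)) = 4 + (-11722 + 1) = 4 - 11721 = -11717)
b/(-23622) + 37311/(-20664) = -11717/(-23622) + 37311/(-20664) = -11717*(-1/23622) + 37311*(-1/20664) = 11717/23622 - 12437/6888 = -35513353/27118056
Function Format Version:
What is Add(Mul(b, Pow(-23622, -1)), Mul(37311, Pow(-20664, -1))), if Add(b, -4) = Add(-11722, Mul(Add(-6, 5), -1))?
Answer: Rational(-35513353, 27118056) ≈ -1.3096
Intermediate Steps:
b = -11717 (b = Add(4, Add(-11722, Mul(Add(-6, 5), -1))) = Add(4, Add(-11722, Mul(-1, -1))) = Add(4, Add(-11722, 1)) = Add(4, -11721) = -11717)
Add(Mul(b, Pow(-23622, -1)), Mul(37311, Pow(-20664, -1))) = Add(Mul(-11717, Pow(-23622, -1)), Mul(37311, Pow(-20664, -1))) = Add(Mul(-11717, Rational(-1, 23622)), Mul(37311, Rational(-1, 20664))) = Add(Rational(11717, 23622), Rational(-12437, 6888)) = Rational(-35513353, 27118056)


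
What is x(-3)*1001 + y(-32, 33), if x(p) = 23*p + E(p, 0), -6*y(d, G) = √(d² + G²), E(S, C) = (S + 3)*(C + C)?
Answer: -69069 - √2113/6 ≈ -69077.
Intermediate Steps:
E(S, C) = 2*C*(3 + S) (E(S, C) = (3 + S)*(2*C) = 2*C*(3 + S))
y(d, G) = -√(G² + d²)/6 (y(d, G) = -√(d² + G²)/6 = -√(G² + d²)/6)
x(p) = 23*p (x(p) = 23*p + 2*0*(3 + p) = 23*p + 0 = 23*p)
x(-3)*1001 + y(-32, 33) = (23*(-3))*1001 - √(33² + (-32)²)/6 = -69*1001 - √(1089 + 1024)/6 = -69069 - √2113/6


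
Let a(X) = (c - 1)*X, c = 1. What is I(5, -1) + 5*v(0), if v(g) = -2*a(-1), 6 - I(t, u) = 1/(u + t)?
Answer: 23/4 ≈ 5.7500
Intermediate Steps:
a(X) = 0 (a(X) = (1 - 1)*X = 0*X = 0)
I(t, u) = 6 - 1/(t + u) (I(t, u) = 6 - 1/(u + t) = 6 - 1/(t + u))
v(g) = 0 (v(g) = -2*0 = 0)
I(5, -1) + 5*v(0) = (-1 + 6*5 + 6*(-1))/(5 - 1) + 5*0 = (-1 + 30 - 6)/4 + 0 = (¼)*23 + 0 = 23/4 + 0 = 23/4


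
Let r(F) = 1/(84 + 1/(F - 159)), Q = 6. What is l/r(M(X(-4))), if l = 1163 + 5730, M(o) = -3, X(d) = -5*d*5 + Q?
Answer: 93793051/162 ≈ 5.7897e+5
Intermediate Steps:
X(d) = 6 - 25*d (X(d) = -5*d*5 + 6 = -25*d + 6 = 6 - 25*d)
l = 6893
r(F) = 1/(84 + 1/(-159 + F))
l/r(M(X(-4))) = 6893/(((-159 - 3)/(-13355 + 84*(-3)))) = 6893/((-162/(-13355 - 252))) = 6893/((-162/(-13607))) = 6893/((-1/13607*(-162))) = 6893/(162/13607) = 6893*(13607/162) = 93793051/162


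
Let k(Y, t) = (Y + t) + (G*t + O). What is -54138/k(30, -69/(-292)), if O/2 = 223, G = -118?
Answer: -15808296/130919 ≈ -120.75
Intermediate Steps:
O = 446 (O = 2*223 = 446)
k(Y, t) = 446 + Y - 117*t (k(Y, t) = (Y + t) + (-118*t + 446) = (Y + t) + (446 - 118*t) = 446 + Y - 117*t)
-54138/k(30, -69/(-292)) = -54138/(446 + 30 - (-8073)/(-292)) = -54138/(446 + 30 - (-8073)*(-1)/292) = -54138/(446 + 30 - 117*69/292) = -54138/(446 + 30 - 8073/292) = -54138/130919/292 = -54138*292/130919 = -15808296/130919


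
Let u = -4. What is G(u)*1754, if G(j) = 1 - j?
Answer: 8770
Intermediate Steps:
G(u)*1754 = (1 - 1*(-4))*1754 = (1 + 4)*1754 = 5*1754 = 8770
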